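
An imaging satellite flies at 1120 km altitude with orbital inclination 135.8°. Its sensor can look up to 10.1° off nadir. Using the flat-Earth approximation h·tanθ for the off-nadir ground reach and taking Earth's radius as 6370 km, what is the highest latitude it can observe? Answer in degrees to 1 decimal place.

Retrograde orbit: the ground track reaches ±(180° − i) = ±(180 − 135.8) = ±44.2°.
Sensor half-swath on the ground ≈ 1120·tan(10.1°) = 200 km = 1.79° of latitude.
Maximum observable latitude ≈ 44.2 + 1.79 = 46.0°.

46.0°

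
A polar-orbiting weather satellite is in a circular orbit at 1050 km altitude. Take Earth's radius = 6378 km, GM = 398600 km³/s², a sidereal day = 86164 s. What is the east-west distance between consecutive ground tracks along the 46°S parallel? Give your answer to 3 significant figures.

2060 km

Semi-major axis a = 6378 + 1050 = 7428 km. Period T = 2π√(a³/μ) = 2π√(7428³/398600) = 6371.2 s = 106.19 min.
Node shift per orbit = (6371.2/86164) × 360° = 26.62°.
Equatorial spacing = 26.62 × 111.3 km/° = 2963 km.
At 46° latitude, spacing = 2963 × cos(46°) = 2058 km.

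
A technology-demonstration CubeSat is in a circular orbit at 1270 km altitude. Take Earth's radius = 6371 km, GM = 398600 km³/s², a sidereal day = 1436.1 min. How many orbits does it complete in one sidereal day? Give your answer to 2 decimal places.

12.96

Semi-major axis a = 6371 + 1270 = 7641 km. Period T = 2π√(a³/μ) = 2π√(7641³/398600) = 6647.2 s = 110.79 min.
Orbits per sidereal day = 86166 / 6647.2 = 12.963.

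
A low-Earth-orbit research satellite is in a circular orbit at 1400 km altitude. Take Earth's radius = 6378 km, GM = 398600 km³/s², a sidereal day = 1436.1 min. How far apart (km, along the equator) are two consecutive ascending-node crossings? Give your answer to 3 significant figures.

Semi-major axis a = 6378 + 1400 = 7778 km. Period T = 2π√(a³/μ) = 2π√(7778³/398600) = 6826.7 s = 113.78 min.
During one orbit Earth rotates (6826.7 / 86166) × 360° = 28.52°.
At the equator that is 28.52° × (2π·6378/360) km/° = 28.52 × 111.3 = 3175 km.

3170 km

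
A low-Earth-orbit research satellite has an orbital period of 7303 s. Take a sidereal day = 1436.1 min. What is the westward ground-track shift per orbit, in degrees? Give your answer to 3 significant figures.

30.5°

During one orbit Earth rotates (7303.0 / 86166) × 360° = 30.51°.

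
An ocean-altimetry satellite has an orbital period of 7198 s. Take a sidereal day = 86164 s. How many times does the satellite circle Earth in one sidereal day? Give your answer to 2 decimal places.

Orbits per sidereal day = 86164 / 7198.0 = 11.971.

11.97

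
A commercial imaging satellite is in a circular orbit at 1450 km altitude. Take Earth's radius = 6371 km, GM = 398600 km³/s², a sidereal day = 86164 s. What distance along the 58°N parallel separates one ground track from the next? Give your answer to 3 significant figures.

1690 km

Semi-major axis a = 6371 + 1450 = 7821 km. Period T = 2π√(a³/μ) = 2π√(7821³/398600) = 6883.4 s = 114.72 min.
Node shift per orbit = (6883.4/86164) × 360° = 28.76°.
Equatorial spacing = 28.76 × 111.2 km/° = 3198 km.
At 58° latitude, spacing = 3198 × cos(58°) = 1695 km.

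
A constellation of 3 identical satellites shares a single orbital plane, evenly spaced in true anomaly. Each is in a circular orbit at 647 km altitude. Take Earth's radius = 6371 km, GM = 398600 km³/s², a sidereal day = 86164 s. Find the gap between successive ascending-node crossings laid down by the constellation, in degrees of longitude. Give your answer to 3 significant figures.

8.15°

Semi-major axis a = 6371 + 647 = 7018 km. Period T = 2π√(a³/μ) = 2π√(7018³/398600) = 5851.0 s = 97.52 min.
Single-satellite node shift = (5851.0/86164) × 360° = 24.45°.
With 3 satellites evenly phased, successive equator crossings are 24.45/3 = 8.149° apart.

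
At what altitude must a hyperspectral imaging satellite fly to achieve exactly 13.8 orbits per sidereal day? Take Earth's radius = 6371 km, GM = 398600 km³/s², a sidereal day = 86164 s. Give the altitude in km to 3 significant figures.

958 km

Required period T = 86164 / 13.8 = 6243.8 s.
From T = 2π√(a³/μ): a = (μ T²/4π²)^(1/3) = (398600 × 6243.8² / 4π²)^(1/3) = 7329 km.
Altitude h = a − R = 7329 − 6371 = 958 km.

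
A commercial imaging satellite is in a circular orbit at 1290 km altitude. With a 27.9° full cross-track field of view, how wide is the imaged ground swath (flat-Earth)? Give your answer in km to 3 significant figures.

641 km

Half-angle = 27.9°/2 = 13.95°.
Swath width ≈ 2h·tan(θ/2) = 2 × 1290 × tan(13.95°) = 640.9 km.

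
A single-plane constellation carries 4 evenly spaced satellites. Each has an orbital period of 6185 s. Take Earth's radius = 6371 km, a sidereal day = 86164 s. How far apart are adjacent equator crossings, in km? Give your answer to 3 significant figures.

718 km

Single-satellite node shift = (6185.0/86164) × 360° = 25.84°.
With 4 satellites evenly phased, successive equator crossings are 25.84/4 = 6.460° apart.
That is 6.460 × 111.2 = 718 km at the equator.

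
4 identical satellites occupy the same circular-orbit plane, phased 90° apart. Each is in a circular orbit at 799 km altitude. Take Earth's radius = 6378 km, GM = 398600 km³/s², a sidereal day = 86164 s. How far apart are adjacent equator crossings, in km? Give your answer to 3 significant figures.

704 km

Semi-major axis a = 6378 + 799 = 7177 km. Period T = 2π√(a³/μ) = 2π√(7177³/398600) = 6051.0 s = 100.85 min.
Single-satellite node shift = (6051.0/86164) × 360° = 25.28°.
With 4 satellites evenly phased, successive equator crossings are 25.28/4 = 6.320° apart.
That is 6.320 × 111.3 = 704 km at the equator.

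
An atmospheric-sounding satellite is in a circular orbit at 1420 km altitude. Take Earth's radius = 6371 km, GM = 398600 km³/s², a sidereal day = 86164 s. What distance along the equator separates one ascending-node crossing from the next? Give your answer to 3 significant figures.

Semi-major axis a = 6371 + 1420 = 7791 km. Period T = 2π√(a³/μ) = 2π√(7791³/398600) = 6843.9 s = 114.06 min.
During one orbit Earth rotates (6843.9 / 86164) × 360° = 28.59°.
At the equator that is 28.59° × (2π·6371/360) km/° = 28.59 × 111.2 = 3180 km.

3180 km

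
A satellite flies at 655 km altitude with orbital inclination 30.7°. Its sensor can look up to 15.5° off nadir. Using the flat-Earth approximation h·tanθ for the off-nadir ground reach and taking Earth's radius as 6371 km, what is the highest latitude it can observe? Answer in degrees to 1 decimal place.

For a prograde orbit the ground track reaches latitude ±i = ±30.7°.
Sensor half-swath on the ground ≈ 655·tan(15.5°) = 182 km = 1.63° of latitude.
Maximum observable latitude ≈ 30.7 + 1.63 = 32.3°.

32.3°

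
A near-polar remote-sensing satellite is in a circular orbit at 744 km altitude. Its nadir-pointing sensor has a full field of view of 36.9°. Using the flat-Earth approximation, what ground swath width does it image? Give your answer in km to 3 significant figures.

496 km

Half-angle = 36.9°/2 = 18.45°.
Swath width ≈ 2h·tan(θ/2) = 2 × 744 × tan(18.45°) = 496.4 km.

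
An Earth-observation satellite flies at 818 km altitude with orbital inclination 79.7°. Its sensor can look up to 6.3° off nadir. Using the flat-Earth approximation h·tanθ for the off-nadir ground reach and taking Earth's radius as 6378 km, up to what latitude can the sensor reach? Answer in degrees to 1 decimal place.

For a prograde orbit the ground track reaches latitude ±i = ±79.7°.
Sensor half-swath on the ground ≈ 818·tan(6.3°) = 90 km = 0.81° of latitude.
Maximum observable latitude ≈ 79.7 + 0.81 = 80.5°.

80.5°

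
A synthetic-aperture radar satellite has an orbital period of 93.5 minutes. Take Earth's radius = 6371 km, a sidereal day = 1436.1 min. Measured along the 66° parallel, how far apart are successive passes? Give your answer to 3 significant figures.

1060 km

T = 93.5 min = 5610.0 s.
Node shift per orbit = (5610.0/86166) × 360° = 23.44°.
Equatorial spacing = 23.44 × 111.2 km/° = 2606 km.
At 66° latitude, spacing = 2606 × cos(66°) = 1060 km.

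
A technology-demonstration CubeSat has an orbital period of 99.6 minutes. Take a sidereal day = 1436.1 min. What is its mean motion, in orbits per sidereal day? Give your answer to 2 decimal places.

T = 99.6 min = 5976.0 s.
Orbits per sidereal day = 86166 / 5976.0 = 14.419.

14.42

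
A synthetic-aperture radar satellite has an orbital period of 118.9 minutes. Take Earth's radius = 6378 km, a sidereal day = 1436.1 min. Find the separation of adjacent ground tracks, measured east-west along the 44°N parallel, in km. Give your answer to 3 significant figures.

2390 km

T = 118.9 min = 7134.0 s.
Node shift per orbit = (7134.0/86166) × 360° = 29.81°.
Equatorial spacing = 29.81 × 111.3 km/° = 3318 km.
At 44° latitude, spacing = 3318 × cos(44°) = 2387 km.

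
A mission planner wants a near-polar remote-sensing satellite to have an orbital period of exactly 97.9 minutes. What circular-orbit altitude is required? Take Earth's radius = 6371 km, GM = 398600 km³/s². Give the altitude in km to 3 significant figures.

665 km

T = 97.9 min = 5874.0 s.
From T = 2π√(a³/μ): a = (μ T²/4π²)^(1/3) = (398600 × 5874.0² / 4π²)^(1/3) = 7036 km.
Altitude h = a − R = 7036 − 6371 = 665 km.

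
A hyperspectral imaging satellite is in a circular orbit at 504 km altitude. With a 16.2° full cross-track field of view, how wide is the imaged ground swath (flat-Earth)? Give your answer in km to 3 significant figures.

143 km

Half-angle = 16.2°/2 = 8.1°.
Swath width ≈ 2h·tan(θ/2) = 2 × 504 × tan(8.1°) = 143.5 km.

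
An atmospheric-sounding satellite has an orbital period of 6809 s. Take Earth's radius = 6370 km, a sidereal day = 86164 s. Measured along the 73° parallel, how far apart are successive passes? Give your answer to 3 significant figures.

925 km

Node shift per orbit = (6809.0/86164) × 360° = 28.45°.
Equatorial spacing = 28.45 × 111.2 km/° = 3163 km.
At 73° latitude, spacing = 3163 × cos(73°) = 925 km.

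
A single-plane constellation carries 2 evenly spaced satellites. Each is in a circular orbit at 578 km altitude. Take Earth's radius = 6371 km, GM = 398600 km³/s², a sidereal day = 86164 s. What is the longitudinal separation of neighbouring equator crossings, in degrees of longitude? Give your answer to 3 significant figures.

Semi-major axis a = 6371 + 578 = 6949 km. Period T = 2π√(a³/μ) = 2π√(6949³/398600) = 5764.9 s = 96.08 min.
Single-satellite node shift = (5764.9/86164) × 360° = 24.09°.
With 2 satellites evenly phased, successive equator crossings are 24.09/2 = 12.043° apart.

12.0°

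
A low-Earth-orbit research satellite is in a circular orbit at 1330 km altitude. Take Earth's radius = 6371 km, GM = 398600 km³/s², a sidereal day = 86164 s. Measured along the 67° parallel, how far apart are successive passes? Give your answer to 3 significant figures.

1220 km

Semi-major axis a = 6371 + 1330 = 7701 km. Period T = 2π√(a³/μ) = 2π√(7701³/398600) = 6725.6 s = 112.09 min.
Node shift per orbit = (6725.6/86164) × 360° = 28.10°.
Equatorial spacing = 28.10 × 111.2 km/° = 3125 km.
At 67° latitude, spacing = 3125 × cos(67°) = 1221 km.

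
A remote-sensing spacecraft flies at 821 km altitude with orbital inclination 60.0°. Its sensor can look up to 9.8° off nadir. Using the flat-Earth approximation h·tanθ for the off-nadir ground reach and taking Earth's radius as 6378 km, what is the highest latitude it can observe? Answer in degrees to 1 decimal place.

61.3°

For a prograde orbit the ground track reaches latitude ±i = ±60.0°.
Sensor half-swath on the ground ≈ 821·tan(9.8°) = 142 km = 1.27° of latitude.
Maximum observable latitude ≈ 60.0 + 1.27 = 61.3°.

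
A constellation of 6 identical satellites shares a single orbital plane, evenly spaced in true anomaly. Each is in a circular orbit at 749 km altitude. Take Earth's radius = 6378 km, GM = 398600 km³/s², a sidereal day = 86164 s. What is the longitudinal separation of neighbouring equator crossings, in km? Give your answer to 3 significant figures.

464 km

Semi-major axis a = 6378 + 749 = 7127 km. Period T = 2π√(a³/μ) = 2π√(7127³/398600) = 5987.9 s = 99.80 min.
Single-satellite node shift = (5987.9/86164) × 360° = 25.02°.
With 6 satellites evenly phased, successive equator crossings are 25.02/6 = 4.170° apart.
That is 4.170 × 111.3 = 464 km at the equator.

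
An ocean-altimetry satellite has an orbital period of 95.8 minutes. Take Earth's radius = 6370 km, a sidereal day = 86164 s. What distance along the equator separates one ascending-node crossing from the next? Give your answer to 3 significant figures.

2670 km

T = 95.8 min = 5748.0 s.
During one orbit Earth rotates (5748.0 / 86164) × 360° = 24.02°.
At the equator that is 24.02° × (2π·6370/360) km/° = 24.02 × 111.2 = 2670 km.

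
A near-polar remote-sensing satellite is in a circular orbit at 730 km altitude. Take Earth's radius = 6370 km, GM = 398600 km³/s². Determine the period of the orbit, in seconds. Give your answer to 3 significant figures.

5950 seconds

Semi-major axis a = 6370 + 730 = 7100 km. Period T = 2π√(a³/μ) = 2π√(7100³/398600) = 5953.9 s = 99.23 min.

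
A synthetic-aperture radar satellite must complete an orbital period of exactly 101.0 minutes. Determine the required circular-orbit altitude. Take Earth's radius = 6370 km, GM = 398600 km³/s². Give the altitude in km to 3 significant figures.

T = 101.0 min = 6060.0 s.
From T = 2π√(a³/μ): a = (μ T²/4π²)^(1/3) = (398600 × 6060.0² / 4π²)^(1/3) = 7184 km.
Altitude h = a − R = 7184 − 6370 = 814 km.

814 km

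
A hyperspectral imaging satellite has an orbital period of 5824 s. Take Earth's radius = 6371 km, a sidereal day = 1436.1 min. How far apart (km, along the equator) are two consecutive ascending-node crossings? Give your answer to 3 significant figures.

2710 km

During one orbit Earth rotates (5824.0 / 86166) × 360° = 24.33°.
At the equator that is 24.33° × (2π·6371/360) km/° = 24.33 × 111.2 = 2706 km.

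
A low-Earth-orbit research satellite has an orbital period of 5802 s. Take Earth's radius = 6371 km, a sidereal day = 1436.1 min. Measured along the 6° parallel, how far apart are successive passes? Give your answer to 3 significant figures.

Node shift per orbit = (5802.0/86166) × 360° = 24.24°.
Equatorial spacing = 24.24 × 111.2 km/° = 2695 km.
At 6° latitude, spacing = 2695 × cos(6°) = 2681 km.

2680 km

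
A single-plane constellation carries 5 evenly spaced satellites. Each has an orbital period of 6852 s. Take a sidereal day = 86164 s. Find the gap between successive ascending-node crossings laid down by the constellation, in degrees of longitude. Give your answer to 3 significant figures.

5.73°

Single-satellite node shift = (6852.0/86164) × 360° = 28.63°.
With 5 satellites evenly phased, successive equator crossings are 28.63/5 = 5.726° apart.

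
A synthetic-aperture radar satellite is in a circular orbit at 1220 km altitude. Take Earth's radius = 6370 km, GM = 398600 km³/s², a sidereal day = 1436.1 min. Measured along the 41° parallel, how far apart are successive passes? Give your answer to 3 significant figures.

Semi-major axis a = 6370 + 1220 = 7590 km. Period T = 2π√(a³/μ) = 2π√(7590³/398600) = 6580.7 s = 109.68 min.
Node shift per orbit = (6580.7/86166) × 360° = 27.49°.
Equatorial spacing = 27.49 × 111.2 km/° = 3057 km.
At 41° latitude, spacing = 3057 × cos(41°) = 2307 km.

2310 km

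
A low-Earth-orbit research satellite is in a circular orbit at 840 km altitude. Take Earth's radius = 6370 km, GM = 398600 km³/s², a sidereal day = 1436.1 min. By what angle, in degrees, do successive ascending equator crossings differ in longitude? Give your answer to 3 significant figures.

25.5°

Semi-major axis a = 6370 + 840 = 7210 km. Period T = 2π√(a³/μ) = 2π√(7210³/398600) = 6092.8 s = 101.55 min.
During one orbit Earth rotates (6092.8 / 86166) × 360° = 25.46°.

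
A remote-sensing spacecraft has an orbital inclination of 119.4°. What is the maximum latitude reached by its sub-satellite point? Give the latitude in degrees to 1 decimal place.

60.6°

Retrograde orbit: the ground track reaches ±(180° − i) = ±(180 − 119.4) = ±60.6°.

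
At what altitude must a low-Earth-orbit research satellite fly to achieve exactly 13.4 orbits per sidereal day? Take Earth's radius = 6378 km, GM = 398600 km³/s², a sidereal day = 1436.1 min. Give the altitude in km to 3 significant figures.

Required period T = 86166 / 13.4 = 6430.3 s.
From T = 2π√(a³/μ): a = (μ T²/4π²)^(1/3) = (398600 × 6430.3² / 4π²)^(1/3) = 7474 km.
Altitude h = a − R = 7474 − 6378 = 1096 km.

1100 km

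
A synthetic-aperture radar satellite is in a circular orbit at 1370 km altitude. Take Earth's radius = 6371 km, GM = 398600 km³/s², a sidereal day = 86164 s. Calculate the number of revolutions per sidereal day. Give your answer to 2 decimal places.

Semi-major axis a = 6371 + 1370 = 7741 km. Period T = 2π√(a³/μ) = 2π√(7741³/398600) = 6778.1 s = 112.97 min.
Orbits per sidereal day = 86164 / 6778.1 = 12.712.

12.71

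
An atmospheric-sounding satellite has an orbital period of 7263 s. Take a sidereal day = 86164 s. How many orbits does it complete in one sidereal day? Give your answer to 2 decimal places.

Orbits per sidereal day = 86164 / 7263.0 = 11.863.

11.86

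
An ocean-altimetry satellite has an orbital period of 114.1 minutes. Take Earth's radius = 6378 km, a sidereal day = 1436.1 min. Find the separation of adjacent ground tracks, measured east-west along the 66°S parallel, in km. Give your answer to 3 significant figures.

1300 km

T = 114.1 min = 6846.0 s.
Node shift per orbit = (6846.0/86166) × 360° = 28.60°.
Equatorial spacing = 28.60 × 111.3 km/° = 3184 km.
At 66° latitude, spacing = 3184 × cos(66°) = 1295 km.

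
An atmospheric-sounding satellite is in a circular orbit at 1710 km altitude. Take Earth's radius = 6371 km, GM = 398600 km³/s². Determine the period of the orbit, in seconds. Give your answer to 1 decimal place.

Semi-major axis a = 6371 + 1710 = 8081 km. Period T = 2π√(a³/μ) = 2π√(8081³/398600) = 7229.5 s = 120.49 min.

7229.5 seconds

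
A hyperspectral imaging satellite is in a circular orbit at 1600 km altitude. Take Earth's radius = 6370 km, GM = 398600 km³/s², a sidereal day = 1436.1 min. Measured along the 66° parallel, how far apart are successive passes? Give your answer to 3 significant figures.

1340 km

Semi-major axis a = 6370 + 1600 = 7970 km. Period T = 2π√(a³/μ) = 2π√(7970³/398600) = 7081.1 s = 118.02 min.
Node shift per orbit = (7081.1/86166) × 360° = 29.58°.
Equatorial spacing = 29.58 × 111.2 km/° = 3289 km.
At 66° latitude, spacing = 3289 × cos(66°) = 1338 km.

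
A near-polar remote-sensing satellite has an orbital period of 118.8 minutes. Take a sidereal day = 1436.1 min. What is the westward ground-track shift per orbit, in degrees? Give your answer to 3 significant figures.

T = 118.8 min = 7128.0 s.
During one orbit Earth rotates (7128.0 / 86166) × 360° = 29.78°.

29.8°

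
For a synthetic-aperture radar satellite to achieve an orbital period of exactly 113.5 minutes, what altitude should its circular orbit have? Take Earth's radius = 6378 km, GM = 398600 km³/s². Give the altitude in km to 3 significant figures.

T = 113.5 min = 6810.0 s.
From T = 2π√(a³/μ): a = (μ T²/4π²)^(1/3) = (398600 × 6810.0² / 4π²)^(1/3) = 7765 km.
Altitude h = a − R = 7765 − 6378 = 1387 km.

1390 km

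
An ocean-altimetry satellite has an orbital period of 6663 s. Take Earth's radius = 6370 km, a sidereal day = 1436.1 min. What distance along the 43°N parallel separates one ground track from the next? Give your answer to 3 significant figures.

2260 km

Node shift per orbit = (6663.0/86166) × 360° = 27.84°.
Equatorial spacing = 27.84 × 111.2 km/° = 3095 km.
At 43° latitude, spacing = 3095 × cos(43°) = 2264 km.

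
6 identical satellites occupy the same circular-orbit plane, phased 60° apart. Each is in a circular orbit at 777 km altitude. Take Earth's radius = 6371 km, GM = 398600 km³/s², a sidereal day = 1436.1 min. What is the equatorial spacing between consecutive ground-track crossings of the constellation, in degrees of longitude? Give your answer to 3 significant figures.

4.19°

Semi-major axis a = 6371 + 777 = 7148 km. Period T = 2π√(a³/μ) = 2π√(7148³/398600) = 6014.3 s = 100.24 min.
Single-satellite node shift = (6014.3/86166) × 360° = 25.13°.
With 6 satellites evenly phased, successive equator crossings are 25.13/6 = 4.188° apart.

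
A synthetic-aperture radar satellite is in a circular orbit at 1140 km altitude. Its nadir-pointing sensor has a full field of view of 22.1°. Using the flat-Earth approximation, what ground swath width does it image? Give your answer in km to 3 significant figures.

445 km

Half-angle = 22.1°/2 = 11.05°.
Swath width ≈ 2h·tan(θ/2) = 2 × 1140 × tan(11.05°) = 445.3 km.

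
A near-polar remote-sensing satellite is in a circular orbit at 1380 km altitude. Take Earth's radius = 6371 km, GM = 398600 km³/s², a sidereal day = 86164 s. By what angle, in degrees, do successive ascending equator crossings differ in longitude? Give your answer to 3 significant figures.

28.4°

Semi-major axis a = 6371 + 1380 = 7751 km. Period T = 2π√(a³/μ) = 2π√(7751³/398600) = 6791.2 s = 113.19 min.
During one orbit Earth rotates (6791.2 / 86164) × 360° = 28.37°.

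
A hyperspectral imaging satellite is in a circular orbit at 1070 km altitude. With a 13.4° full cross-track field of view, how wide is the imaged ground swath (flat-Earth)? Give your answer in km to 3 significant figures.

Half-angle = 13.4°/2 = 6.7°.
Swath width ≈ 2h·tan(θ/2) = 2 × 1070 × tan(6.7°) = 251.4 km.

251 km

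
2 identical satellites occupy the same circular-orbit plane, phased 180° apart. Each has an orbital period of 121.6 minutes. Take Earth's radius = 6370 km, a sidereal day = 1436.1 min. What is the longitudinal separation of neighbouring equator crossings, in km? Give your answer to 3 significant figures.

T = 121.6 min = 7296.0 s.
Single-satellite node shift = (7296.0/86166) × 360° = 30.48°.
With 2 satellites evenly phased, successive equator crossings are 30.48/2 = 15.241° apart.
That is 15.241 × 111.2 = 1694 km at the equator.

1690 km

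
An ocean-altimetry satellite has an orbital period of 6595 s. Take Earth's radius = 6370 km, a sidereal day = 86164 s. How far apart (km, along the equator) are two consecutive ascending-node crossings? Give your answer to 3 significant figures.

3060 km

During one orbit Earth rotates (6595.0 / 86164) × 360° = 27.55°.
At the equator that is 27.55° × (2π·6370/360) km/° = 27.55 × 111.2 = 3063 km.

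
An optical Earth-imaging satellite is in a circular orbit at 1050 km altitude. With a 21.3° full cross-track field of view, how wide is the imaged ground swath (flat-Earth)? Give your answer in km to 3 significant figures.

395 km

Half-angle = 21.3°/2 = 10.65°.
Swath width ≈ 2h·tan(θ/2) = 2 × 1050 × tan(10.65°) = 394.9 km.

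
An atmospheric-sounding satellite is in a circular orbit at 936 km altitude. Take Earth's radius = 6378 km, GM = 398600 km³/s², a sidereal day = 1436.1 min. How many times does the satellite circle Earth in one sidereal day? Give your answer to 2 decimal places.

13.84

Semi-major axis a = 6378 + 936 = 7314 km. Period T = 2π√(a³/μ) = 2π√(7314³/398600) = 6225.1 s = 103.75 min.
Orbits per sidereal day = 86166 / 6225.1 = 13.842.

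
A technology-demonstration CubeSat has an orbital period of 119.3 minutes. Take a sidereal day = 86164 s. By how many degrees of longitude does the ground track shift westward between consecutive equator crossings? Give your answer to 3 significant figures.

T = 119.3 min = 7158.0 s.
During one orbit Earth rotates (7158.0 / 86164) × 360° = 29.91°.

29.9°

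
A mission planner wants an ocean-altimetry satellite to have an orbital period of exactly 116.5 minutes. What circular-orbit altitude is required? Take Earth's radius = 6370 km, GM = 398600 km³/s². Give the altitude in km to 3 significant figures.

1530 km

T = 116.5 min = 6990.0 s.
From T = 2π√(a³/μ): a = (μ T²/4π²)^(1/3) = (398600 × 6990.0² / 4π²)^(1/3) = 7902 km.
Altitude h = a − R = 7902 − 6370 = 1532 km.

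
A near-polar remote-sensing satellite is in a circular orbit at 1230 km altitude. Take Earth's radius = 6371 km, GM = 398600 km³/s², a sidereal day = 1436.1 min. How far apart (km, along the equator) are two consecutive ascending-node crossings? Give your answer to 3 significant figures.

3060 km

Semi-major axis a = 6371 + 1230 = 7601 km. Period T = 2π√(a³/μ) = 2π√(7601³/398600) = 6595.0 s = 109.92 min.
During one orbit Earth rotates (6595.0 / 86166) × 360° = 27.55°.
At the equator that is 27.55° × (2π·6371/360) km/° = 27.55 × 111.2 = 3064 km.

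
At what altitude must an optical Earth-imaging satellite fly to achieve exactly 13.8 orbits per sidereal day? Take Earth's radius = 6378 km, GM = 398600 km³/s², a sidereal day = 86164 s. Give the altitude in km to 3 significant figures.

951 km

Required period T = 86164 / 13.8 = 6243.8 s.
From T = 2π√(a³/μ): a = (μ T²/4π²)^(1/3) = (398600 × 6243.8² / 4π²)^(1/3) = 7329 km.
Altitude h = a − R = 7329 − 6378 = 951 km.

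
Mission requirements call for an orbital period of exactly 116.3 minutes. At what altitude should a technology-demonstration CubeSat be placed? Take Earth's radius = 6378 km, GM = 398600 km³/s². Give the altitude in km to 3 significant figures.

T = 116.3 min = 6978.0 s.
From T = 2π√(a³/μ): a = (μ T²/4π²)^(1/3) = (398600 × 6978.0² / 4π²)^(1/3) = 7892 km.
Altitude h = a − R = 7892 − 6378 = 1514 km.

1510 km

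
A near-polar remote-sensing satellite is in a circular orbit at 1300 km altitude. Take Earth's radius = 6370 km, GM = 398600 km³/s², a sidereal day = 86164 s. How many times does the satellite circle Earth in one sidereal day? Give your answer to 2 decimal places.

12.89

Semi-major axis a = 6370 + 1300 = 7670 km. Period T = 2π√(a³/μ) = 2π√(7670³/398600) = 6685.0 s = 111.42 min.
Orbits per sidereal day = 86164 / 6685.0 = 12.889.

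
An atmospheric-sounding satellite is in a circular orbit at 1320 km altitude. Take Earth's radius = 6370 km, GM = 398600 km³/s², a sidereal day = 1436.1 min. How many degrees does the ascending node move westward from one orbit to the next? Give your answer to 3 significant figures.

28.0°

Semi-major axis a = 6370 + 1320 = 7690 km. Period T = 2π√(a³/μ) = 2π√(7690³/398600) = 6711.2 s = 111.85 min.
During one orbit Earth rotates (6711.2 / 86166) × 360° = 28.04°.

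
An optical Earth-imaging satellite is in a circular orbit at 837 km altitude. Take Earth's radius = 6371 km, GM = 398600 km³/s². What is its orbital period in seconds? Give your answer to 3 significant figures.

6090 seconds

Semi-major axis a = 6371 + 837 = 7208 km. Period T = 2π√(a³/μ) = 2π√(7208³/398600) = 6090.2 s = 101.50 min.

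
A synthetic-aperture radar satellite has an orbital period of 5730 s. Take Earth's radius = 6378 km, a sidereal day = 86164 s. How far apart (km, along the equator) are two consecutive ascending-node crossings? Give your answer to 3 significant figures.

2660 km

During one orbit Earth rotates (5730.0 / 86164) × 360° = 23.94°.
At the equator that is 23.94° × (2π·6378/360) km/° = 23.94 × 111.3 = 2665 km.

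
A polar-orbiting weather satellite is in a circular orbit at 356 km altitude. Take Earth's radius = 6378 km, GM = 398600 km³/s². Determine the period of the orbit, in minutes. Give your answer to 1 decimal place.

Semi-major axis a = 6378 + 356 = 6734 km. Period T = 2π√(a³/μ) = 2π√(6734³/398600) = 5499.5 s = 91.66 min.

91.7 min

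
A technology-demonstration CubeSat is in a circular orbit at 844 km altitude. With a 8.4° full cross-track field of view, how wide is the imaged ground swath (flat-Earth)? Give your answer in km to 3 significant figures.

124 km

Half-angle = 8.4°/2 = 4.2°.
Swath width ≈ 2h·tan(θ/2) = 2 × 844 × tan(4.2°) = 124.0 km.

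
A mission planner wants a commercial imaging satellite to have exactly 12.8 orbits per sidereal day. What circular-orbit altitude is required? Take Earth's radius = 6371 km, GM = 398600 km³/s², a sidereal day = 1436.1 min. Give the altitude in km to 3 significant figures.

Required period T = 86166 / 12.8 = 6731.7 s.
From T = 2π√(a³/μ): a = (μ T²/4π²)^(1/3) = (398600 × 6731.7² / 4π²)^(1/3) = 7706 km.
Altitude h = a − R = 7706 − 6371 = 1335 km.

1330 km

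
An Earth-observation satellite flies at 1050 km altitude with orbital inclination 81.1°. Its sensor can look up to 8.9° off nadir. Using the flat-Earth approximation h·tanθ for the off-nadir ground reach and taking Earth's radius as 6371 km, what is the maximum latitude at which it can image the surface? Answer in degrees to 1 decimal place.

For a prograde orbit the ground track reaches latitude ±i = ±81.1°.
Sensor half-swath on the ground ≈ 1050·tan(8.9°) = 164 km = 1.48° of latitude.
Maximum observable latitude ≈ 81.1 + 1.48 = 82.6°.

82.6°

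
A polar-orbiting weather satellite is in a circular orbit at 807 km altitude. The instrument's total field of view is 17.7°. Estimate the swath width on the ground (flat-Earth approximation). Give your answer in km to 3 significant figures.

251 km

Half-angle = 17.7°/2 = 8.85°.
Swath width ≈ 2h·tan(θ/2) = 2 × 807 × tan(8.85°) = 251.3 km.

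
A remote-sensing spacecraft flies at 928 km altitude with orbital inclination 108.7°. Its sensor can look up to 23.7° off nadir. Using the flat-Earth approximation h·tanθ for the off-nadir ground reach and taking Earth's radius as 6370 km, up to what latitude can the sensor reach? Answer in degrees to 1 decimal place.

75.0°

Retrograde orbit: the ground track reaches ±(180° − i) = ±(180 − 108.7) = ±71.3°.
Sensor half-swath on the ground ≈ 928·tan(23.7°) = 407 km = 3.66° of latitude.
Maximum observable latitude ≈ 71.3 + 3.66 = 75.0°.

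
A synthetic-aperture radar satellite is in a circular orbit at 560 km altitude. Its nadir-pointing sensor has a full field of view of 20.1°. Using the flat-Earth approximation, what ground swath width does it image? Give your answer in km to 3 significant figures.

Half-angle = 20.1°/2 = 10.05°.
Swath width ≈ 2h·tan(θ/2) = 2 × 560 × tan(10.05°) = 198.5 km.

198 km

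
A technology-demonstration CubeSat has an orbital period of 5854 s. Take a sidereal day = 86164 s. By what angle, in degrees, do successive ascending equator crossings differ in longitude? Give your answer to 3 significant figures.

During one orbit Earth rotates (5854.0 / 86164) × 360° = 24.46°.

24.5°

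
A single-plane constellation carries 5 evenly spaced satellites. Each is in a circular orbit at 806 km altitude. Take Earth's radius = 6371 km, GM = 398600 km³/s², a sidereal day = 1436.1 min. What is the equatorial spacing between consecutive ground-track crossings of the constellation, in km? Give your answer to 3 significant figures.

Semi-major axis a = 6371 + 806 = 7177 km. Period T = 2π√(a³/μ) = 2π√(7177³/398600) = 6051.0 s = 100.85 min.
Single-satellite node shift = (6051.0/86166) × 360° = 25.28°.
With 5 satellites evenly phased, successive equator crossings are 25.28/5 = 5.056° apart.
That is 5.056 × 111.2 = 562 km at the equator.

562 km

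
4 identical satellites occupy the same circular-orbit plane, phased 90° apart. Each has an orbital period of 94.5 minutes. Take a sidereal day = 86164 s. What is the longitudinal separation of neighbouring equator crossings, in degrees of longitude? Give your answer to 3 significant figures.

5.92°

T = 94.5 min = 5670.0 s.
Single-satellite node shift = (5670.0/86164) × 360° = 23.69°.
With 4 satellites evenly phased, successive equator crossings are 23.69/4 = 5.922° apart.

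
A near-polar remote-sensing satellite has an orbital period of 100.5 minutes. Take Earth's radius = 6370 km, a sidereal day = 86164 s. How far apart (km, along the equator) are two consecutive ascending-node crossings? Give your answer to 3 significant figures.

T = 100.5 min = 6030.0 s.
During one orbit Earth rotates (6030.0 / 86164) × 360° = 25.19°.
At the equator that is 25.19° × (2π·6370/360) km/° = 25.19 × 111.2 = 2801 km.

2800 km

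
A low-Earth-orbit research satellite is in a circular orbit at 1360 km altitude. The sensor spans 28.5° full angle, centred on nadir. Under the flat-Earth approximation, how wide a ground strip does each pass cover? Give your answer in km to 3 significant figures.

Half-angle = 28.5°/2 = 14.25°.
Swath width ≈ 2h·tan(θ/2) = 2 × 1360 × tan(14.25°) = 690.8 km.

691 km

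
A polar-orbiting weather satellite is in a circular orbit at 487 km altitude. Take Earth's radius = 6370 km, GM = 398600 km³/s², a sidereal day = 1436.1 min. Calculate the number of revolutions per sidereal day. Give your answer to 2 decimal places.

15.25

Semi-major axis a = 6370 + 487 = 6857 km. Period T = 2π√(a³/μ) = 2π√(6857³/398600) = 5650.8 s = 94.18 min.
Orbits per sidereal day = 86166 / 5650.8 = 15.248.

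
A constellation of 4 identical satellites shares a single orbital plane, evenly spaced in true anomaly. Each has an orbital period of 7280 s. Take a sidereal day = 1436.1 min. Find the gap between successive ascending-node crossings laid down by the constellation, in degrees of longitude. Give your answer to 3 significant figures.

Single-satellite node shift = (7280.0/86166) × 360° = 30.42°.
With 4 satellites evenly phased, successive equator crossings are 30.42/4 = 7.604° apart.

7.60°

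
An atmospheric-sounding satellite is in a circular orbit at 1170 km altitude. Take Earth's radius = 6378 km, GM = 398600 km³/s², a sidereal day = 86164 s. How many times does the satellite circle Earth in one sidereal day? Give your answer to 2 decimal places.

13.20

Semi-major axis a = 6378 + 1170 = 7548 km. Period T = 2π√(a³/μ) = 2π√(7548³/398600) = 6526.2 s = 108.77 min.
Orbits per sidereal day = 86164 / 6526.2 = 13.203.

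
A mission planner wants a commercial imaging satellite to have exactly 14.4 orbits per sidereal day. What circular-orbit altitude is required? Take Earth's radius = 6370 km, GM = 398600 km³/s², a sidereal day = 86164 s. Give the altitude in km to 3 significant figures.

754 km

Required period T = 86164 / 14.4 = 5983.6 s.
From T = 2π√(a³/μ): a = (μ T²/4π²)^(1/3) = (398600 × 5983.6² / 4π²)^(1/3) = 7124 km.
Altitude h = a − R = 7124 − 6370 = 754 km.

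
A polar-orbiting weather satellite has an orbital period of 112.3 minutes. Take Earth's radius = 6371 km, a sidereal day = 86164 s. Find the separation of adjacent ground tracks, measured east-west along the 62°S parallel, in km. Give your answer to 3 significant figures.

1470 km

T = 112.3 min = 6738.0 s.
Node shift per orbit = (6738.0/86164) × 360° = 28.15°.
Equatorial spacing = 28.15 × 111.2 km/° = 3130 km.
At 62° latitude, spacing = 3130 × cos(62°) = 1470 km.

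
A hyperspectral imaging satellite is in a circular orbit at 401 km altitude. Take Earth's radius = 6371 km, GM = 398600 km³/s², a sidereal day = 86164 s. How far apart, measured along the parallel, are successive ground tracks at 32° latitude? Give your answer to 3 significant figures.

2190 km

Semi-major axis a = 6371 + 401 = 6772 km. Period T = 2π√(a³/μ) = 2π√(6772³/398600) = 5546.1 s = 92.43 min.
Node shift per orbit = (5546.1/86164) × 360° = 23.17°.
Equatorial spacing = 23.17 × 111.2 km/° = 2577 km.
At 32° latitude, spacing = 2577 × cos(32°) = 2185 km.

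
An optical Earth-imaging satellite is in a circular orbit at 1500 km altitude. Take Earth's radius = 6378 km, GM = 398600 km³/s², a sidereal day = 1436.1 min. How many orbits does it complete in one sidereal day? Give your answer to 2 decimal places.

Semi-major axis a = 6378 + 1500 = 7878 km. Period T = 2π√(a³/μ) = 2π√(7878³/398600) = 6958.8 s = 115.98 min.
Orbits per sidereal day = 86166 / 6958.8 = 12.382.

12.38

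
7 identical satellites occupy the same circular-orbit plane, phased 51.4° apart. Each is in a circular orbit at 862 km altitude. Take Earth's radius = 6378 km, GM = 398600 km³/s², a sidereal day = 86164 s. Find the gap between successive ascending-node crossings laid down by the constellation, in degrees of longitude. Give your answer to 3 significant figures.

3.66°

Semi-major axis a = 6378 + 862 = 7240 km. Period T = 2π√(a³/μ) = 2π√(7240³/398600) = 6130.8 s = 102.18 min.
Single-satellite node shift = (6130.8/86164) × 360° = 25.62°.
With 7 satellites evenly phased, successive equator crossings are 25.62/7 = 3.659° apart.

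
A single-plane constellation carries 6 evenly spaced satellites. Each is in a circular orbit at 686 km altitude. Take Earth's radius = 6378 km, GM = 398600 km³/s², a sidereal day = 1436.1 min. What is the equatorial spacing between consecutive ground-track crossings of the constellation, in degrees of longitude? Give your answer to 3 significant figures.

Semi-major axis a = 6378 + 686 = 7064 km. Period T = 2π√(a³/μ) = 2π√(7064³/398600) = 5908.6 s = 98.48 min.
Single-satellite node shift = (5908.6/86166) × 360° = 24.69°.
With 6 satellites evenly phased, successive equator crossings are 24.69/6 = 4.114° apart.

4.11°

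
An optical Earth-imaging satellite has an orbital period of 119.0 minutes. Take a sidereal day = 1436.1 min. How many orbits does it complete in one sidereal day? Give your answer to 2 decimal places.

T = 119.0 min = 7140.0 s.
Orbits per sidereal day = 86166 / 7140.0 = 12.068.

12.07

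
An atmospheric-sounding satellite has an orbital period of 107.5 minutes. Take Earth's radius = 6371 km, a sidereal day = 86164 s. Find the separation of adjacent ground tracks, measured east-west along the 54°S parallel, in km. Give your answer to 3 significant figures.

1760 km

T = 107.5 min = 6450.0 s.
Node shift per orbit = (6450.0/86164) × 360° = 26.95°.
Equatorial spacing = 26.95 × 111.2 km/° = 2997 km.
At 54° latitude, spacing = 2997 × cos(54°) = 1761 km.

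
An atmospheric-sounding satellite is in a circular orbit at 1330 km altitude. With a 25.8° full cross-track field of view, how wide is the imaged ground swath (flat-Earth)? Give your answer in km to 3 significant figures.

Half-angle = 25.8°/2 = 12.9°.
Swath width ≈ 2h·tan(θ/2) = 2 × 1330 × tan(12.9°) = 609.2 km.

609 km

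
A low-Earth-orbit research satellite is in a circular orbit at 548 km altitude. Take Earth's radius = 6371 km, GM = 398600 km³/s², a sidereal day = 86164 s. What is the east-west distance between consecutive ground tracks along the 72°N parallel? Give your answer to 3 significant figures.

822 km

Semi-major axis a = 6371 + 548 = 6919 km. Period T = 2π√(a³/μ) = 2π√(6919³/398600) = 5727.6 s = 95.46 min.
Node shift per orbit = (5727.6/86164) × 360° = 23.93°.
Equatorial spacing = 23.93 × 111.2 km/° = 2661 km.
At 72° latitude, spacing = 2661 × cos(72°) = 822 km.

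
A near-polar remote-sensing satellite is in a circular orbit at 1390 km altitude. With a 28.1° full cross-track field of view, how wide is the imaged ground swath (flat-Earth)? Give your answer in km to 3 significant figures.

696 km

Half-angle = 28.1°/2 = 14.05°.
Swath width ≈ 2h·tan(θ/2) = 2 × 1390 × tan(14.05°) = 695.7 km.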